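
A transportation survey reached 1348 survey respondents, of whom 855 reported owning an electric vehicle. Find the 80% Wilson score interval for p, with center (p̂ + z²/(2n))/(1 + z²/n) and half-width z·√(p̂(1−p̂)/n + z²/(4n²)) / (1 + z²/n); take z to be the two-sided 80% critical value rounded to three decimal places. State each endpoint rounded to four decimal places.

(0.6173, 0.6509)

p̂ = 855/1348 = 0.63427; z = 1.282, so z² = 1.643524.
Denominator 1 + z²/n = 1 + 1.643524/1348 = 1.001219.
Adjusted center: (0.63427 + z²/(2n))/1.001219 = 0.63411.
Radicand: p̂(1−p̂)/n + z²/(4n²) = 0.000172085 + 0.000000226 = 0.000172311.
Half-width = z·√(radicand)/denom = 1.282·0.013127/1.001219 = 0.01681.
CI: 0.63411 ± 0.01681 = (0.6173, 0.6509).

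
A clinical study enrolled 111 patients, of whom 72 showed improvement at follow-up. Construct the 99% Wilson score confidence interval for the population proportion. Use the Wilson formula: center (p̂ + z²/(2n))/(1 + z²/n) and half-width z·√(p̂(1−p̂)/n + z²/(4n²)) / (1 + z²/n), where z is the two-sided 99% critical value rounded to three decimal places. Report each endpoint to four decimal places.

p̂ = 72/111 = 0.64865; z = 2.576, so z² = 6.635776.
1 + z²/n = 1.059782.
Adjusted center: (0.64865 + z²/(2n))/1.059782 = 0.64026.
Radicand: p̂(1−p̂)/n + z²/(4n²) = 0.002053185 + 0.000134644 = 0.002187829.
Half-width = 2.576·√0.002187829/1.059782 = 0.11369.
So the interval runs from 0.5266 to 0.7540.

(0.5266, 0.7540)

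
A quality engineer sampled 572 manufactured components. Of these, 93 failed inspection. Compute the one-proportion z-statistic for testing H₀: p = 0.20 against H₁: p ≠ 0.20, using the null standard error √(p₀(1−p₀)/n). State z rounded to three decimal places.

Sample proportion p̂ = 93/572 = 0.16259.
SE₀ = √(0.20·0.80/572) = 0.016725.
z = (p̂ − p₀)/SE = (0.16259 − 0.20)/0.016725 = -2.237.

z = -2.237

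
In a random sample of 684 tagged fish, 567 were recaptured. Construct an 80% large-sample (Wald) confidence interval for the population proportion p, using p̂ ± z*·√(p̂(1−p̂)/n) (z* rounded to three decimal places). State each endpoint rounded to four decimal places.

With x = 567 successes in n = 684, p̂ = 0.82895.
SE(p̂) = √(0.82895·0.17105/684) = 0.014398.
The 80% critical value is z* = 1.282.
Margin of error: 1.282 × 0.014398 = 0.01846.
CI: 0.82895 ± 0.01846 = (0.8105, 0.8474).

(0.8105, 0.8474)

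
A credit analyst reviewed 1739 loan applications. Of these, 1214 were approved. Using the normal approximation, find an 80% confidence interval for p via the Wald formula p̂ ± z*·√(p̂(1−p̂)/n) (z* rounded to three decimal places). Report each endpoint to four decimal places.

(0.6840, 0.7122)

The sample proportion is 1214/1739 = 0.69810.
Standard error of p̂: √(0.210755/1739) = √0.000121193 = 0.011009.
For 80% confidence, z* = 1.282.
Margin = 1.282·0.011009 = 0.01411.
So the interval runs from 0.6840 to 0.7122.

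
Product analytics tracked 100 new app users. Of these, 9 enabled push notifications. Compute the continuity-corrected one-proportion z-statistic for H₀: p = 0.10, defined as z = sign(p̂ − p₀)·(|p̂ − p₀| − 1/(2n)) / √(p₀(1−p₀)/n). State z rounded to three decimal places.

The sample proportion is 9/100 = 0.09000. p̂ − p₀ = -0.010000.
1/(2n) = 0.005000.
Corrected numerator: |-0.010000| − 0.005000 = 0.005000.
Under H₀, SE = √(p₀(1−p₀)/n) = √(0.10·0.90/100) = √0.000900000 = 0.030000.
z = −0.005000/0.030000 = -0.167.

z = -0.167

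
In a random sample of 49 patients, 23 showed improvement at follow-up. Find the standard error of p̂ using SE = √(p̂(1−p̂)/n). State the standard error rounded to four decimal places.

SE = 0.0713

p̂ = 23/49 = 0.46939.
p̂(1−p̂) = 0.249063.
SE = √(0.249063/49) = √0.005082918 = 0.0713.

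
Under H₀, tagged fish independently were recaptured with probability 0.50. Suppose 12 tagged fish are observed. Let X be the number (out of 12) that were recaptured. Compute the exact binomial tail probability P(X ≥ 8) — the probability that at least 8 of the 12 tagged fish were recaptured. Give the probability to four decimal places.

P = 0.1938

X is binomial with n = 12 and p = 0.50.
P(X ≥ 8) = Σ_{j=8}^{12} C(12,j)·0.50^j·0.50^{12−j}.
= 0.120850 + 0.053711 + 0.016113 + 0.002930 + 0.000244 = 0.1938.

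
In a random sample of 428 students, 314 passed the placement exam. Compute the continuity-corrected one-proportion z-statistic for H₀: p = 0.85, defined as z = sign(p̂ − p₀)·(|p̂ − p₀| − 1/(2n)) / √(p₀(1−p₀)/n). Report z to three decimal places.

Sample proportion p̂ = 314/428 = 0.73364. p̂ − p₀ = -0.116355.
Continuity correction 1/(2n) = 1/856 = 0.001168.
Corrected numerator: |-0.116355| − 0.001168 = 0.115187.
Null standard error: √(0.85·0.15/428) = √0.000297897 = 0.017260.
z = (−)0.115187/0.017260 = -6.674.

z = -6.674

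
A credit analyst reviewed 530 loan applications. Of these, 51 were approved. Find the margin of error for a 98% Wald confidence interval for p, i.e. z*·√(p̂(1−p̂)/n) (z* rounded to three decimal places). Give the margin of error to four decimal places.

ME = 0.0298

The sample proportion is 51/530 = 0.09623.
SE = √(p̂(1−p̂)/n) = √(0.086967/530) = 0.012810.
z* = 2.326 at the 98% level.
ME = 2.326·0.012810 = 0.0298.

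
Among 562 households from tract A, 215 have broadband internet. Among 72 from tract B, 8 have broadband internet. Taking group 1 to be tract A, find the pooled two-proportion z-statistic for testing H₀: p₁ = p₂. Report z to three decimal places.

z = 4.541

p̂₁ = 215/562 = 0.38256, p̂₂ = 8/72 = 0.11111.
Pooled p̂ = (215+8)/(562+72) = 223/634 = 0.35174.
Pooled SE = √[0.2280175·0.01566825] ≈ 0.059772.
z = (p̂₁ − p̂₂)/SE = (0.38256 − 0.11111)/0.059772 = 0.27145/0.059772 = 4.541.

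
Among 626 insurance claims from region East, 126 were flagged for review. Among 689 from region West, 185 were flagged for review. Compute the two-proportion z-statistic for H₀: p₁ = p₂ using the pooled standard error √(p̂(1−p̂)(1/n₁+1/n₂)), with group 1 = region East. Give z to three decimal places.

z = -2.865

p̂₁ = 126/626 = 0.20128, p̂₂ = 185/689 = 0.26851.
Pooling: p̂ = 311/1315 = 0.23650.
SE = √[p̂(1−p̂)(1/n₁+1/n₂)] = √[0.23650·0.76350·(1/626+1/689)] ≈ 0.023463.
z = -0.06723/0.023463 = -2.865.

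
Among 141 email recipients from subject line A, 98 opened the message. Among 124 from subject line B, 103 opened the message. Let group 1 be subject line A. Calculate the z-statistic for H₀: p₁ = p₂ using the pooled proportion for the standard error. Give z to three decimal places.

Sample proportions: p̂₁ = 98/141 = 0.69504 and p̂₂ = 103/124 = 0.83065.
Pooled p̂ = (98+103)/(141+124) = 201/265 = 0.75849.
SE = √[p̂(1−p̂)(1/n₁+1/n₂)] = √[0.75849·0.24151·(1/141+1/124)] ≈ 0.052692.
z = (p̂₁ − p̂₂)/SE = (0.69504 − 0.83065)/0.052692 = -0.13561/0.052692 = -2.574.

z = -2.574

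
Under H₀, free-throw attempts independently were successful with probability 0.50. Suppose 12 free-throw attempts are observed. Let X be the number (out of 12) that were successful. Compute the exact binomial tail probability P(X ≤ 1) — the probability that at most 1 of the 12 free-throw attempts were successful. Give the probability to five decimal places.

X ~ Binomial(n=12, p=0.50).
P(X ≤ 1) = C(12,0)·0.50^0·0.50^12 + C(12,1)·0.50^1·0.50^11.
= 0.000244 + 0.002930 = 0.00317.

P = 0.00317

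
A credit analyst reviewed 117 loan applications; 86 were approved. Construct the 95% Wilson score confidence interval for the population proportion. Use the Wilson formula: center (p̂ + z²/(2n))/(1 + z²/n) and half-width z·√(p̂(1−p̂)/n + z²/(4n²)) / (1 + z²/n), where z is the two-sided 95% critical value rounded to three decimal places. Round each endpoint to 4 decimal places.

(0.6485, 0.8066)

p̂ = 86/117 = 0.73504; z = 1.960, so z² = 3.841600.
Denominator 1 + z²/n = 1 + 3.841600/117 = 1.032834.
Adjusted center: (0.73504 + z²/(2n))/1.032834 = 0.72757.
Radicand: p̂(1−p̂)/n + z²/(4n²) = 0.001664572 + 0.000070159 = 0.001734731.
Half-width = z·√(radicand)/denom = 1.960·0.041650/1.032834 = 0.07904.
CI: 0.72757 ± 0.07904 = (0.6485, 0.8066).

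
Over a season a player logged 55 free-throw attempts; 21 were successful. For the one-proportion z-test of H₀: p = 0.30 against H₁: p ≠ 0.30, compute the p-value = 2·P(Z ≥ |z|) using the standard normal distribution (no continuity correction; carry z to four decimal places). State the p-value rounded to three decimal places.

p-value = 0.185

The sample proportion is 21/55 = 0.38182.
Under H₀, SE = √(p₀(1−p₀)/n) = √(0.30·0.70/55) = √0.003818182 = 0.061791.
z = (p̂ − p₀)/SE = (21/55 − 0.30)/0.061791 ≈ 1.3241.
From the standard normal, 2·P(Z ≥ |z|) = 0.185.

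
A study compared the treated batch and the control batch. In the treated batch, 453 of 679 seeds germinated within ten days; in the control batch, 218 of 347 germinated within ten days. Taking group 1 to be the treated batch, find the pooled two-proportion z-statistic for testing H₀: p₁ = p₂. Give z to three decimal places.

z = 1.240

Sample proportions: p̂₁ = 453/679 = 0.66716 and p̂₂ = 218/347 = 0.62824.
Pooling: p̂ = 671/1026 = 0.65400.
SE = √[p̂(1−p̂)(1/n₁+1/n₂)] = √[0.65400·0.34600·(1/679+1/347)] ≈ 0.031391.
z = (p̂₁ − p̂₂)/SE = (0.66716 − 0.62824)/0.031391 = 0.03892/0.031391 = 1.240.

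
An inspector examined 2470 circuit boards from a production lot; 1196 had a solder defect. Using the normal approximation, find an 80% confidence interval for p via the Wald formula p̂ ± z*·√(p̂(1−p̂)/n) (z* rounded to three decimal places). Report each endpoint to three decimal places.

With x = 1196 successes in n = 2470, p̂ = 0.48421.
SE(p̂) = √(0.48421·0.51579/2470) = 0.010056.
For 80% confidence, z* = 1.282.
Margin of error: 1.282 × 0.010056 = 0.01289.
CI: 0.48421 ± 0.01289 = (0.471, 0.497).

(0.471, 0.497)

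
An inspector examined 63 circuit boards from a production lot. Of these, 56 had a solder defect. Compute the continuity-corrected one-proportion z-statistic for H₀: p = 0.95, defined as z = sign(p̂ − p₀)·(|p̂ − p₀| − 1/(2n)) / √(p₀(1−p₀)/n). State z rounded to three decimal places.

The sample proportion is 56/63 = 0.88889. p̂ − p₀ = -0.061111.
1/(2n) = 0.007937.
Corrected numerator: |-0.061111| − 0.007937 = 0.053174.
Under H₀, SE = √(p₀(1−p₀)/n) = √(0.95·0.05/63) = √0.000753968 = 0.027458.
z = −0.053174/0.027458 = -1.937.

z = -1.937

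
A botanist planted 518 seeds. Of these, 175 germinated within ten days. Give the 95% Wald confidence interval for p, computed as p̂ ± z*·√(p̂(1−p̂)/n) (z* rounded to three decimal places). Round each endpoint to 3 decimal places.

With x = 175 successes in n = 518, p̂ = 0.33784.
Standard error of p̂: √(0.223703/518) = √0.000431860 = 0.020781.
For 95% confidence, z* = 1.960.
Margin = 1.960·0.020781 = 0.04073.
Interval: 0.33784 ± 0.04073 → (0.297, 0.379).

(0.297, 0.379)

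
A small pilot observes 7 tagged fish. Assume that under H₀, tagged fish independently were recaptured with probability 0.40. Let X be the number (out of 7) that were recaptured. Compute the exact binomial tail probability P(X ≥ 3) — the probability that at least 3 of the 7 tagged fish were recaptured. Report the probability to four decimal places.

X ~ Binomial(n=7, p=0.40).
P(X ≥ 3) = Σ_{j=3}^{7} C(7,j)·0.40^j·0.60^{7−j}.
= 0.290304 + 0.193536 + 0.077414 + 0.017203 + 0.001638 = 0.5801.

P = 0.5801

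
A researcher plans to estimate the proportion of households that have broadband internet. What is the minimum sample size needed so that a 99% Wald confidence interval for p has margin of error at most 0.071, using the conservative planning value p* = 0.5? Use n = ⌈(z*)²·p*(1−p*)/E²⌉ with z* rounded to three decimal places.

z* = 2.576 at the 99% level.
p*(1−p*) = 0.50·0.50 = 0.2500.
Required n before rounding: 6.635776 × 0.2500 / 0.071² = 329.090.
Rounding up, n = 330.

n = 330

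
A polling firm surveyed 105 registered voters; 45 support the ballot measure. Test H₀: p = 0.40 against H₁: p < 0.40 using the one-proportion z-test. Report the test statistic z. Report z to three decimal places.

With x = 45 successes in n = 105, p̂ = 0.42857.
Null standard error: √(0.40·0.60/105) = √0.002285714 = 0.047809.
z = (0.42857 − 0.40)/0.047809 = 0.02857/0.047809 = 0.598.

z = 0.598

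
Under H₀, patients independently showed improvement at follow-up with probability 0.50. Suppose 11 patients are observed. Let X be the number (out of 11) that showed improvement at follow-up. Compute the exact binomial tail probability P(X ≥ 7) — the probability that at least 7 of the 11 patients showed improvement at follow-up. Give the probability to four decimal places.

P = 0.2744

X ~ Binomial(n=11, p=0.50).
P(X ≥ 7) = Σ_{j=7}^{11} C(11,j)·0.50^j·0.50^{11−j}.
= 0.161133 + 0.080566 + 0.026855 + 0.005371 + 0.000488 = 0.2744.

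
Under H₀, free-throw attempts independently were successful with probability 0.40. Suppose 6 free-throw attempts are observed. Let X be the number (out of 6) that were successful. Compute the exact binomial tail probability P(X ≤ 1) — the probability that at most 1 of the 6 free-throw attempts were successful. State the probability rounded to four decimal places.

P = 0.2333

X is binomial with n = 6 and p = 0.40.
P(X ≤ 1) = C(6,0)·0.40^0·0.60^6 + C(6,1)·0.40^1·0.60^5.
= 0.046656 + 0.186624 = 0.2333.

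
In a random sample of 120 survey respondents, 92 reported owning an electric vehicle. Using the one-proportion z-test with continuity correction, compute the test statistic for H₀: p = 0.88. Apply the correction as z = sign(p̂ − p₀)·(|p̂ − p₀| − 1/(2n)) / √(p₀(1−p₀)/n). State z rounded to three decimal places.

The sample proportion is 92/120 = 0.76667. p̂ − p₀ = -0.113333.
1/(2n) = 0.004167.
Corrected numerator: |-0.113333| − 0.004167 = 0.109166.
SE₀ = √(0.88·0.12/120) = 0.029665.
z = (−)0.109166/0.029665 = -3.680.

z = -3.680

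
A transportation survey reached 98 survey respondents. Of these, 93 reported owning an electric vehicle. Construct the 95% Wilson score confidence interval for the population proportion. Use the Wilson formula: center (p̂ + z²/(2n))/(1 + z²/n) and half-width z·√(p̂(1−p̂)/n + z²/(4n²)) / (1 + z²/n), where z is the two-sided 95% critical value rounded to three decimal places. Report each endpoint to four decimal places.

(0.8861, 0.9780)

p̂ = 93/98 = 0.94898; z = 1.960, so z² = 3.841600.
Denominator 1 + z²/n = 1 + 3.841600/98 = 1.039200.
Center = (0.94898 + 0.019600)/1.039200 = 0.93204.
Radicand: p̂(1−p̂)/n + z²/(4n²) = 0.000494054 + 0.000100000 = 0.000594054.
Half-width = z·√(radicand)/denom = 1.960·0.024373/1.039200 = 0.04597.
Interval: 0.93204 ± 0.04597 → (0.8861, 0.9780).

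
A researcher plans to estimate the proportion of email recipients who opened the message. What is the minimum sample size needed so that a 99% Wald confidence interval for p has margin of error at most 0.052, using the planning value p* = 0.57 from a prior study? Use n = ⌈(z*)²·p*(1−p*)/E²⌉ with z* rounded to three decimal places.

n = 602

For 99% confidence, z* = 2.576.
p*(1−p*) = 0.2451.
(z*)²·p*(1−p*)/E² = 6.635776·0.2451/0.002704 = 601.490.
Rounding up, n = 602.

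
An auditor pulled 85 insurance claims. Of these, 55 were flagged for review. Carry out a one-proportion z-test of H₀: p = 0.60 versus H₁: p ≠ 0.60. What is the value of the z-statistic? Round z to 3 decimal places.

z = 0.886

With x = 55 successes in n = 85, p̂ = 0.64706.
Null standard error: √(0.60·0.40/85) = √0.002823529 = 0.053137.
z = (0.64706 − 0.60)/0.053137 = 0.04706/0.053137 = 0.886.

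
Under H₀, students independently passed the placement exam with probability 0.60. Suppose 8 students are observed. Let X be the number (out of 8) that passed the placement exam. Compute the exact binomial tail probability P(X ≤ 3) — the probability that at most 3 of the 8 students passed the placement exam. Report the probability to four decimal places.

P = 0.1737

X ~ Binomial(n=8, p=0.60).
P(X ≤ 3) = C(8,0)·0.60^0·0.40^8 + C(8,1)·0.60^1·0.40^7 + C(8,2)·0.60^2·0.40^6 + C(8,3)·0.60^3·0.40^5.
= 0.000655 + 0.007864 + 0.041288 + 0.123863 = 0.1737.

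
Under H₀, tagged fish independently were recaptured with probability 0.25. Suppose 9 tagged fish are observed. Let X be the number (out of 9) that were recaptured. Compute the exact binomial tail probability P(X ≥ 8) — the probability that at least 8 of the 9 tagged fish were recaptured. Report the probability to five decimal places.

P = 0.00011

X is binomial with n = 9 and p = 0.25.
P(X ≥ 8) = C(9,8)·0.25^8·0.75^1 + C(9,9)·0.25^9·0.75^0.
= 0.000103 + 0.000004 = 0.00011.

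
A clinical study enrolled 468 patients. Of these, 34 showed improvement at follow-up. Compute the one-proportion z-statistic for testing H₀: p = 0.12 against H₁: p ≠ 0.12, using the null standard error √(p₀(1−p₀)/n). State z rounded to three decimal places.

With x = 34 successes in n = 468, p̂ = 0.07265.
Null standard error: √(0.12·0.88/468) = √0.000225641 = 0.015021.
z = (0.07265 − 0.12)/0.015021 = -0.04735/0.015021 = -3.152.

z = -3.152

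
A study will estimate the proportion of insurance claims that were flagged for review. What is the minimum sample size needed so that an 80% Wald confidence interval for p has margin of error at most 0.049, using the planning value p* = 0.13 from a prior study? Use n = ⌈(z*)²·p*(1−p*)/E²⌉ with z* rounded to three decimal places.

The 80% critical value is z* = 1.282.
p*(1−p*) = 0.1131.
Required n before rounding: 1.643524 × 0.1131 / 0.049² = 77.419.
⌈77.419⌉ = 78.

n = 78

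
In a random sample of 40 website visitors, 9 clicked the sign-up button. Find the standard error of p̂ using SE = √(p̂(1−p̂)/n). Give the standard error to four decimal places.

SE = 0.0660

Sample proportion p̂ = 9/40 = 0.22500.
p̂(1−p̂) = 0.174375.
SE = √(0.174375/40) = 0.0660.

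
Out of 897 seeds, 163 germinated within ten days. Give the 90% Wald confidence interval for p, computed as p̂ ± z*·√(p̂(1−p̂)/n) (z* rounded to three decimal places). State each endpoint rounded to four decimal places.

(0.1605, 0.2029)

With x = 163 successes in n = 897, p̂ = 0.18172.
SE(p̂) = √(0.18172·0.81828/897) = 0.012875.
z* = 1.645 at the 90% level.
Margin = 1.645·0.012875 = 0.02118.
CI: 0.18172 ± 0.02118 = (0.1605, 0.2029).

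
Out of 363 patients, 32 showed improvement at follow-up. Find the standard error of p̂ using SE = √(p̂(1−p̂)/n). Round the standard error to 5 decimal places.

SE = 0.01488

With x = 32 successes in n = 363, p̂ = 0.08815.
p̂(1−p̂) = 0.080380.
SE = √(0.080380/363) = 0.01488.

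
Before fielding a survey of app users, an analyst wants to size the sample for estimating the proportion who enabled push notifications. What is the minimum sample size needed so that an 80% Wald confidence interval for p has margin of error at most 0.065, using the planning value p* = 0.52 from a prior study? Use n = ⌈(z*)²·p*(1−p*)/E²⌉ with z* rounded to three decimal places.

z* = 1.282 at the 80% level.
p*(1−p*) = 0.2496.
(z*)²·p*(1−p*)/E² = 1.643524·0.2496/0.004225 = 97.094.
Rounding up, n = 98.

n = 98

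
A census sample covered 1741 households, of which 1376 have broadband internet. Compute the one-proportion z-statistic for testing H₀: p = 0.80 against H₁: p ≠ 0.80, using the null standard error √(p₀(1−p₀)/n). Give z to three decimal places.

z = -1.007

The sample proportion is 1376/1741 = 0.79035.
Null standard error: √(0.80·0.20/1741) = √0.000091901 = 0.009587.
z = (0.79035 − 0.80)/0.009587 = -0.00965/0.009587 = -1.007.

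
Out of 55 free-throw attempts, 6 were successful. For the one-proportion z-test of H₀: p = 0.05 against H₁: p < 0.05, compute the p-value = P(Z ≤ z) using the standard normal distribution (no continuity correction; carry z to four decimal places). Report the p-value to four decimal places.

p-value = 0.9778

p̂ = 6/55 = 0.10909.
Under H₀, SE = √(p₀(1−p₀)/n) = √(0.05·0.95/55) = √0.000863636 = 0.029388.
z = (p̂ − p₀)/SE = (6/55 − 0.05)/0.029388 ≈ 2.0107.
From the standard normal, P(Z ≤ z) = 0.9778.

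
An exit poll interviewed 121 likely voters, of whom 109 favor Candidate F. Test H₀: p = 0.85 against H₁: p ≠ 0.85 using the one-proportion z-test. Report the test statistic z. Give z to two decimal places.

z = 1.57

p̂ = 109/121 = 0.90083.
Under H₀, SE = √(p₀(1−p₀)/n) = √(0.85·0.15/121) = √0.001053719 = 0.032461.
Test statistic: z = 0.05083/0.032461 = 1.57.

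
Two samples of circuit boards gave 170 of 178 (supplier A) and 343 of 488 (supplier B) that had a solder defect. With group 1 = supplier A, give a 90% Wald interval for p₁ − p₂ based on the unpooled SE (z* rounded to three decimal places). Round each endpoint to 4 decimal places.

(0.2096, 0.2947)

p̂₁ = 170/178 = 0.95506, p̂₂ = 343/488 = 0.70287; p̂₁ − p̂₂ = 0.25219.
Unpooled SE = √(p̂₁(1−p̂₁)/n₁ + p̂₂(1−p̂₂)/n₂) = √(0.000241145 + 0.000427959) = 0.025867.
z* = 1.645 at the 90% level. Margin = 1.645·0.025867 = 0.04255.
CI: 0.25219 ± 0.04255 = (0.2096, 0.2947).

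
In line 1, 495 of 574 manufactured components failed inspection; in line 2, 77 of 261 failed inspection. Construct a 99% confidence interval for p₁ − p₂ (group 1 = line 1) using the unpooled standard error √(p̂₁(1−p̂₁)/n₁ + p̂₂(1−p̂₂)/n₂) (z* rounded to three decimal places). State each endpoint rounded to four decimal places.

(0.4857, 0.6490)

p̂₁ = 0.86237, p̂₂ = 0.29502, so the observed difference is 0.56735.
Unpooled SE = √(p̂₁(1−p̂₁)/n₁ + p̂₂(1−p̂₂)/n₂) = √(0.000206774 + 0.000796869) = 0.031680.
For 99% confidence, z* = 2.576. Margin of error = 0.08161.
So the interval runs from 0.4857 to 0.6490.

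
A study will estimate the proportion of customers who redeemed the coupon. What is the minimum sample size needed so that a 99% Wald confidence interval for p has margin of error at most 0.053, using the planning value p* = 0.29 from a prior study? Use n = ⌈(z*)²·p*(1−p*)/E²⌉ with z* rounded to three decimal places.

For 99% confidence, z* = 2.576.
p*(1−p*) = 0.2059.
(z*)²·p*(1−p*)/E² = 6.635776·0.2059/0.002809 = 486.403.
Rounding up, n = 487.

n = 487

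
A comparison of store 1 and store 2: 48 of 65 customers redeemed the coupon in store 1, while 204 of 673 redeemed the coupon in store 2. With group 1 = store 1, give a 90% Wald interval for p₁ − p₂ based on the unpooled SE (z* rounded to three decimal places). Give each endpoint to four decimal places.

(0.3411, 0.5296)

p̂₁ = 48/65 = 0.73846, p̂₂ = 204/673 = 0.30312; p̂₁ − p̂₂ = 0.43534.
SE = √(0.002971325 + 0.000313876) = √0.003285201 = 0.057317.
For 90% confidence, z* = 1.645. Margin = 1.645·0.057317 = 0.09429.
Interval: 0.43534 ± 0.09429 → (0.3411, 0.5296).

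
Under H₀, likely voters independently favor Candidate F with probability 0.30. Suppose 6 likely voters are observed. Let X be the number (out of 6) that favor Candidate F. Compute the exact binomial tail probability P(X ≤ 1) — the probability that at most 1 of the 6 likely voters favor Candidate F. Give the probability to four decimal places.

X ~ Binomial(n=6, p=0.30).
P(X ≤ 1) = C(6,0)·0.30^0·0.70^6 + C(6,1)·0.30^1·0.70^5.
= 0.117649 + 0.302526 = 0.4202.

P = 0.4202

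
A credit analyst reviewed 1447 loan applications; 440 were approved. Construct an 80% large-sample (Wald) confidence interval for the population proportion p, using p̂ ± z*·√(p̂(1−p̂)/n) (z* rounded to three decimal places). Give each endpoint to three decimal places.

Sample proportion p̂ = 440/1447 = 0.30408.
SE = √(p̂(1−p̂)/n) = √(0.211614/1447) = 0.012093.
z* = 1.282 at the 80% level.
Margin of error: 1.282 × 0.012093 = 0.01550.
Interval: 0.30408 ± 0.01550 → (0.289, 0.320).

(0.289, 0.320)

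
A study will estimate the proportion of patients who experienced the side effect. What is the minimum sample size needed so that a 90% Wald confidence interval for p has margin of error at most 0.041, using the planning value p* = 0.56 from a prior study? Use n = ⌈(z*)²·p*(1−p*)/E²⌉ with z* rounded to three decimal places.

n = 397

The 90% critical value is z* = 1.645.
p*(1−p*) = 0.2464.
(z*)²·p*(1−p*)/E² = 2.706025·0.2464/0.001681 = 396.648.
Rounding up, n = 397.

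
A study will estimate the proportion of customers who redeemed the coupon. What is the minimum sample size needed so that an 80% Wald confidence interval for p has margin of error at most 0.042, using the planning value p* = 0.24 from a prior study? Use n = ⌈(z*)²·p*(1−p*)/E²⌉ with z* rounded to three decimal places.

z* = 1.282 at the 80% level.
p*(1−p*) = 0.1824.
(z*)²·p*(1−p*)/E² = 1.643524·0.1824/0.001764 = 169.943.
Rounding up, n = 170.

n = 170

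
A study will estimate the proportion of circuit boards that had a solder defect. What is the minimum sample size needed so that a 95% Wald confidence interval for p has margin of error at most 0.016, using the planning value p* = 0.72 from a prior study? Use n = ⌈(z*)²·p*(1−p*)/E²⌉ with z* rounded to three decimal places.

n = 3026

The 95% critical value is z* = 1.960.
p*(1−p*) = 0.2016.
Required n before rounding: 3.841600 × 0.2016 / 0.016² = 3025.260.
⌈3025.260⌉ = 3026.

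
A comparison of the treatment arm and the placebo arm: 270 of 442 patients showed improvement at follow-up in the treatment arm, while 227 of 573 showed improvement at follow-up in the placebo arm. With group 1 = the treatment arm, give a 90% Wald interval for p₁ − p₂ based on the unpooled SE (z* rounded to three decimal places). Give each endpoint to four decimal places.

(0.1639, 0.2655)

p̂₁ = 270/442 = 0.61086, p̂₂ = 227/573 = 0.39616; p̂₁ − p̂₂ = 0.21470.
Unpooled SE = √(p̂₁(1−p̂₁)/n₁ + p̂₂(1−p̂₂)/n₂) = √(0.000537806 + 0.000417482) = 0.030908.
For 90% confidence, z* = 1.645. Margin of error = 0.05084.
CI: 0.21470 ± 0.05084 = (0.1639, 0.2655).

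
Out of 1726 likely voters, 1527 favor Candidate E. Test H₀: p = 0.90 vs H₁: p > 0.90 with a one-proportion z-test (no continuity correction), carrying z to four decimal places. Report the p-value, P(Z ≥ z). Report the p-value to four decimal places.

With x = 1527 successes in n = 1726, p̂ = 0.88470.
Null standard error: √(0.90·0.10/1726) = √0.000052144 = 0.007221.
z = (p̂ − p₀)/SE = (1527/1726 − 0.90)/0.007221 ≈ -2.1182.
p-value = P(Z ≥ z) with z = -2.1182 → 0.9829.

p-value = 0.9829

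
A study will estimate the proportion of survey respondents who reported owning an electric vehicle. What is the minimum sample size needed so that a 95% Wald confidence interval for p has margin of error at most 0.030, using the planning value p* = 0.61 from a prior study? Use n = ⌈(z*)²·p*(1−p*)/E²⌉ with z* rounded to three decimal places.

n = 1016

The 95% critical value is z* = 1.960.
p*(1−p*) = 0.61·0.39 = 0.2379.
(z*)²·p*(1−p*)/E² = 3.841600·0.2379/0.000900 = 1015.463.
⌈1015.463⌉ = 1016.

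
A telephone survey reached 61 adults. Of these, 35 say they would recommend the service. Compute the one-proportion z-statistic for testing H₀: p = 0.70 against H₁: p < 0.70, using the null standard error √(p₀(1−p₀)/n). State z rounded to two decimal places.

Sample proportion p̂ = 35/61 = 0.57377.
SE₀ = √(0.70·0.30/61) = 0.058674.
Test statistic: z = -0.12623/0.058674 = -2.15.

z = -2.15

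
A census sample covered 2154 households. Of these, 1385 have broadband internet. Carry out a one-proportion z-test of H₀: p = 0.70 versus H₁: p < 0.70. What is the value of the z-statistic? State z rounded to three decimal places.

With x = 1385 successes in n = 2154, p̂ = 0.64299.
Null standard error: √(0.70·0.30/2154) = √0.000097493 = 0.009874.
z = (p̂ − p₀)/SE = (0.64299 − 0.70)/0.009874 = -5.774.

z = -5.774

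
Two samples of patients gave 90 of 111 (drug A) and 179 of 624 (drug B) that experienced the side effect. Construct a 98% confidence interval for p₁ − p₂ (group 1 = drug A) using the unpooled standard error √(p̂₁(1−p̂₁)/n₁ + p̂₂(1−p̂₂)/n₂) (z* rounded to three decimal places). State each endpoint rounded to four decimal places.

p̂₁ = 0.81081, p̂₂ = 0.28686, so the observed difference is 0.52395.
SE = √(0.001381952 + 0.000327838) = √0.001709790 = 0.041350.
z* = 2.326 at the 98% level. Margin of error = 0.09618.
So the interval runs from 0.4278 to 0.6201.

(0.4278, 0.6201)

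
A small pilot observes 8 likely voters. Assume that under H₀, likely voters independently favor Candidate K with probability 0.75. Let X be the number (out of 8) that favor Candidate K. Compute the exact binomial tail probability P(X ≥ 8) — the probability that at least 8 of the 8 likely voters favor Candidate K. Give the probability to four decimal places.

P = 0.1001

X ~ Binomial(n=8, p=0.75).
P(X ≥ 8) = C(8,8)·0.75^8·0.25^0.
= 0.100113 = 0.1001.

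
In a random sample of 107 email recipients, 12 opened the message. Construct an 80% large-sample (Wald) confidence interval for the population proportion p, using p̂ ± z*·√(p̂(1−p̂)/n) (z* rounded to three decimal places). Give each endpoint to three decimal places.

p̂ = 12/107 = 0.11215.
Standard error of p̂: √(0.099572/107) = √0.000930580 = 0.030505.
z* = 1.282 at the 80% level.
Margin = 1.282·0.030505 = 0.03911.
CI: 0.11215 ± 0.03911 = (0.073, 0.151).

(0.073, 0.151)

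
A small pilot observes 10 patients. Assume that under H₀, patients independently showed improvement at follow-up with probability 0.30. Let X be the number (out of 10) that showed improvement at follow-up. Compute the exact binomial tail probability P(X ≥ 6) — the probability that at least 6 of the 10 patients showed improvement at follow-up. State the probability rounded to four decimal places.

P = 0.0473

X ~ Binomial(n=10, p=0.30).
P(X ≥ 6) = Σ_{j=6}^{10} C(10,j)·0.30^j·0.70^{10−j}.
= 0.036757 + 0.009002 + 0.001447 + 0.000138 + 0.000006 = 0.0473.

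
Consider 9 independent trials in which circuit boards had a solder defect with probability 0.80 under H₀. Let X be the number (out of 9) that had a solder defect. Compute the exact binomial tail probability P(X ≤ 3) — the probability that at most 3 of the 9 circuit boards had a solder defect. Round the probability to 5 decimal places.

P = 0.00307

X is binomial with n = 9 and p = 0.80.
P(X ≤ 3) = C(9,0)·0.80^0·0.20^9 + C(9,1)·0.80^1·0.20^8 + C(9,2)·0.80^2·0.20^7 + C(9,3)·0.80^3·0.20^6.
= 0.000001 + 0.000018 + 0.000295 + 0.002753 = 0.00307.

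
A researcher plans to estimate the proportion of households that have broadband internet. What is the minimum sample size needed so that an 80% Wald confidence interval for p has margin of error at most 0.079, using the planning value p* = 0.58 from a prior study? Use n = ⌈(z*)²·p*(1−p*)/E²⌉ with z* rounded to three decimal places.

For 80% confidence, z* = 1.282.
p*(1−p*) = 0.2436.
(z*)²·p*(1−p*)/E² = 1.643524·0.2436/0.006241 = 64.150.
Rounding up, n = 65.

n = 65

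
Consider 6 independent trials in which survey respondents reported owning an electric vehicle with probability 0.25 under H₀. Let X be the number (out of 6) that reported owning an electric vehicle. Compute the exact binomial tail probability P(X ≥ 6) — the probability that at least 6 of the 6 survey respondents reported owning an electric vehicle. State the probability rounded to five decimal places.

X ~ Binomial(n=6, p=0.25).
P(X ≥ 6) = C(6,6)·0.25^6·0.75^0.
= 0.000244 = 0.00024.

P = 0.00024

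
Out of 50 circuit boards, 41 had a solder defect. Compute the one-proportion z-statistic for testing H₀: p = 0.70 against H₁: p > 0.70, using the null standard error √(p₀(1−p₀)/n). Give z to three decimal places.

Sample proportion p̂ = 41/50 = 0.82000.
Under H₀, SE = √(p₀(1−p₀)/n) = √(0.70·0.30/50) = √0.004200000 = 0.064807.
z = (p̂ − p₀)/SE = (0.82000 − 0.70)/0.064807 = 1.852.

z = 1.852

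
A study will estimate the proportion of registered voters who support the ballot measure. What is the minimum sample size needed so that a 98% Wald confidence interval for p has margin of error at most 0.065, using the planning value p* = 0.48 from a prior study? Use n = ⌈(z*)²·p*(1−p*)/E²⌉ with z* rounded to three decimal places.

n = 320

For 98% confidence, z* = 2.326.
p*(1−p*) = 0.2496.
Required n before rounding: 5.410276 × 0.2496 / 0.065² = 319.622.
Rounding up, n = 320.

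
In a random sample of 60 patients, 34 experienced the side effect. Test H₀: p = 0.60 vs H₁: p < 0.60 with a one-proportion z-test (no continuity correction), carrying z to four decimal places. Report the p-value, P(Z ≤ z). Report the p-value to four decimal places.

With x = 34 successes in n = 60, p̂ = 0.56667.
SE₀ = √(0.60·0.40/60) = 0.063246.
z = (p̂ − p₀)/SE = (34/60 − 0.60)/0.063246 ≈ -0.5270.
From the standard normal, P(Z ≤ z) = 0.2991.

p-value = 0.2991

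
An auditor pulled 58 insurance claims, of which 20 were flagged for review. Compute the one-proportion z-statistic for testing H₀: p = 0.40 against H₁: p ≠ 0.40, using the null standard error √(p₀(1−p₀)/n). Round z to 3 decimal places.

z = -0.858

Sample proportion p̂ = 20/58 = 0.34483.
SE₀ = √(0.40·0.60/58) = 0.064327.
z = (0.34483 − 0.40)/0.064327 = -0.05517/0.064327 = -0.858.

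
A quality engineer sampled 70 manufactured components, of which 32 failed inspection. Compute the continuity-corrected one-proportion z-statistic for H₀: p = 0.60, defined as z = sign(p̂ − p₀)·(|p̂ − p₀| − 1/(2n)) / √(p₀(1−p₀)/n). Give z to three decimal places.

The sample proportion is 32/70 = 0.45714. p̂ − p₀ = -0.142857.
Continuity correction 1/(2n) = 1/140 = 0.007143.
Corrected numerator: |-0.142857| − 0.007143 = 0.135714.
Null standard error: √(0.60·0.40/70) = √0.003428571 = 0.058554.
z = −0.135714/0.058554 = -2.318.

z = -2.318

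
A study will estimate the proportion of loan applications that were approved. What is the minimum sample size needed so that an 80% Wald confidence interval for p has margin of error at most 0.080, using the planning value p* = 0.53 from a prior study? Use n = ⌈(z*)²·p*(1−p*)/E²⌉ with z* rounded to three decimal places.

n = 64

The 80% critical value is z* = 1.282.
p*(1−p*) = 0.2491.
(z*)²·p*(1−p*)/E² = 1.643524·0.2491/0.006400 = 63.969.
⌈63.969⌉ = 64.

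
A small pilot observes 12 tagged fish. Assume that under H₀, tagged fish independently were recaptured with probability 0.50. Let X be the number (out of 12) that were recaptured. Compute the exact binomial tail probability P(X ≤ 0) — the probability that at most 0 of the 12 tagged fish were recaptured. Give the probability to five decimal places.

X is binomial with n = 12 and p = 0.50.
P(X ≤ 0) = C(12,0)·0.50^0·0.50^12.
= 0.000244 = 0.00024.

P = 0.00024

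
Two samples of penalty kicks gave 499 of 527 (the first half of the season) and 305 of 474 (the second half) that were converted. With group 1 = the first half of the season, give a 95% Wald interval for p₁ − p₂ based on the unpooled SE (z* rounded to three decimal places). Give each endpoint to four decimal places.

p̂₁ = 499/527 = 0.94687, p̂₂ = 305/474 = 0.64346; p̂₁ − p̂₂ = 0.30341.
Unpooled SE = √(p̂₁(1−p̂₁)/n₁ + p̂₂(1−p̂₂)/n₂) = √(0.000095461 + 0.000484007) = 0.024072.
The 95% critical value is z* = 1.960. Margin = 1.960·0.024072 = 0.04718.
So the interval runs from 0.2562 to 0.3506.

(0.2562, 0.3506)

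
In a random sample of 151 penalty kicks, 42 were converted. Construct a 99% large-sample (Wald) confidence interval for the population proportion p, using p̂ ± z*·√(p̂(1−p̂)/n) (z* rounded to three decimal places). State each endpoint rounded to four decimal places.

(0.1842, 0.3721)

Sample proportion p̂ = 42/151 = 0.27815.
Standard error of p̂: √(0.200781/151) = √0.001329673 = 0.036465.
For 99% confidence, z* = 2.576.
Margin = 2.576·0.036465 = 0.09393.
CI: 0.27815 ± 0.09393 = (0.1842, 0.3721).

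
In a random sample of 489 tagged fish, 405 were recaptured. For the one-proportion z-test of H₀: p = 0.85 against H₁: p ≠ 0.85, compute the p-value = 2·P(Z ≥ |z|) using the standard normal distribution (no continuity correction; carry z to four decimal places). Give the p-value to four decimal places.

p̂ = 405/489 = 0.82822.
Under H₀, SE = √(p₀(1−p₀)/n) = √(0.85·0.15/489) = √0.000260736 = 0.016147.
Test statistic (full precision, shown to 4 dp): z = (405/489 − 0.85)/SE₀ ≈ -1.3488.
p-value = 2·P(Z ≥ |z|) with z = -1.3488 → 0.1774.

p-value = 0.1774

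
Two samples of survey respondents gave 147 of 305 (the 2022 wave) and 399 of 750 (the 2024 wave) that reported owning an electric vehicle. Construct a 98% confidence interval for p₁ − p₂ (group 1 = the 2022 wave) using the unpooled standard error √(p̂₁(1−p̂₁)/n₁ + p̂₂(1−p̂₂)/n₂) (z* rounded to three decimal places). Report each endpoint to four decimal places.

(-0.1289, 0.0289)

p̂₁ = 147/305 = 0.48197, p̂₂ = 399/750 = 0.53200; p̂₁ − p̂₂ = -0.05003.
Unpooled SE = √(p̂₁(1−p̂₁)/n₁ + p̂₂(1−p̂₂)/n₂) = √(0.000818606 + 0.000331968) = 0.033920.
z* = 2.326 at the 98% level. Margin of error = 0.07890.
So the interval runs from -0.1289 to 0.0289.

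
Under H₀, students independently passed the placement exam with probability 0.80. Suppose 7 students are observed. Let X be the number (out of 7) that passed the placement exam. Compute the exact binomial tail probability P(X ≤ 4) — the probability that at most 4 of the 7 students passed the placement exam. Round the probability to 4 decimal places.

X is binomial with n = 7 and p = 0.80.
P(X ≤ 4) = Σ_{j=0}^{4} C(7,j)·0.80^j·0.20^{7−j}.
= 0.000013 + 0.000358 + 0.004301 + 0.028672 + 0.114688 = 0.1480.

P = 0.1480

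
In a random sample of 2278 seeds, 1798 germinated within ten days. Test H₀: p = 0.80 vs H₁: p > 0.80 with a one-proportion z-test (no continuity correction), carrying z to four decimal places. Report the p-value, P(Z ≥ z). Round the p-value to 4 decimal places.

With x = 1798 successes in n = 2278, p̂ = 0.78929.
Under H₀, SE = √(p₀(1−p₀)/n) = √(0.80·0.20/2278) = √0.000070237 = 0.008381.
z = (p̂ − p₀)/SE = (1798/2278 − 0.80)/0.008381 ≈ -1.2781.
p-value = P(Z ≥ z) with z = -1.2781 → 0.8994.

p-value = 0.8994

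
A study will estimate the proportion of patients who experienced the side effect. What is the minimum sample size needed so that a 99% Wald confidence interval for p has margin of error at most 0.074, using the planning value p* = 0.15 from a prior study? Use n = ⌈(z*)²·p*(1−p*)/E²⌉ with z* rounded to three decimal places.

z* = 2.576 at the 99% level.
p*(1−p*) = 0.1275.
Required n before rounding: 6.635776 × 0.1275 / 0.074² = 154.504.
⌈154.504⌉ = 155.

n = 155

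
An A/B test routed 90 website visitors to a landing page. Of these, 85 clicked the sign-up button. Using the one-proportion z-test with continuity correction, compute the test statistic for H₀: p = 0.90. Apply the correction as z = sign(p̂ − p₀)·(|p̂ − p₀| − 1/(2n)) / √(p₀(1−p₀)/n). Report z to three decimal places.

z = 1.230

With x = 85 successes in n = 90, p̂ = 0.94444. p̂ − p₀ = 0.044444.
1/(2n) = 0.005556.
Corrected numerator: |0.044444| − 0.005556 = 0.038888.
Null standard error: √(0.90·0.10/90) = √0.001000000 = 0.031623.
z = +0.038888/0.031623 = 1.230.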